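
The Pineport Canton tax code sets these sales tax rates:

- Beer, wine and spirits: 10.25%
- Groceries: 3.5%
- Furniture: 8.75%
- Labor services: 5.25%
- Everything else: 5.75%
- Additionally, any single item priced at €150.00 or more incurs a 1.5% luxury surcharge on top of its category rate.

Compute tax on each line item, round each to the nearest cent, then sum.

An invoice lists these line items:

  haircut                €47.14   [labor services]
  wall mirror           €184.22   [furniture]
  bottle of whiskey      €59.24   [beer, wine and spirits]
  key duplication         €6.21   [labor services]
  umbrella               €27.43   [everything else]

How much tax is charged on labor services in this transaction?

Haircut €47.14: labor services → 5.25% → €2.47
Key duplication €6.21: labor services → 5.25% → €0.33
Tax on labor services = €2.47 + €0.33 = €2.80

€2.80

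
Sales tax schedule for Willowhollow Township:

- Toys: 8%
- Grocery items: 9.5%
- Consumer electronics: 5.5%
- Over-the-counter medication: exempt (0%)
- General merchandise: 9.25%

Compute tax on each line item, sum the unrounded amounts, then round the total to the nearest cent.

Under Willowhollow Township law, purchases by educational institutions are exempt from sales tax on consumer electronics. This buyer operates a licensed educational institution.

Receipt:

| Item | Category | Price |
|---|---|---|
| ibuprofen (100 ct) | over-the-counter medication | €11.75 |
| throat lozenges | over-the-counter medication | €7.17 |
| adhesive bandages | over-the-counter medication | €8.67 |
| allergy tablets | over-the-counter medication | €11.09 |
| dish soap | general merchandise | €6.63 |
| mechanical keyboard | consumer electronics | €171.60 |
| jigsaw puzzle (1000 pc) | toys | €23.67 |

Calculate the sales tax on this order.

€2.51

Ibuprofen (100 ct) €11.75: over-the-counter medication → 0% → €0.00
Throat lozenges €7.17: over-the-counter medication → 0% → €0.00
Adhesive bandages €8.67: over-the-counter medication → 0% → €0.00
Allergy tablets €11.09: over-the-counter medication → 0% → €0.00
Dish soap €6.63: general merchandise → 9.25% → €0.613275
Mechanical keyboard €171.60: consumer electronics, buyer-exempt → 0% → €0.00
Jigsaw puzzle (1000 pc) €23.67: toys → 8% → €1.8936
Unrounded tax sum = €2.506875 → €2.51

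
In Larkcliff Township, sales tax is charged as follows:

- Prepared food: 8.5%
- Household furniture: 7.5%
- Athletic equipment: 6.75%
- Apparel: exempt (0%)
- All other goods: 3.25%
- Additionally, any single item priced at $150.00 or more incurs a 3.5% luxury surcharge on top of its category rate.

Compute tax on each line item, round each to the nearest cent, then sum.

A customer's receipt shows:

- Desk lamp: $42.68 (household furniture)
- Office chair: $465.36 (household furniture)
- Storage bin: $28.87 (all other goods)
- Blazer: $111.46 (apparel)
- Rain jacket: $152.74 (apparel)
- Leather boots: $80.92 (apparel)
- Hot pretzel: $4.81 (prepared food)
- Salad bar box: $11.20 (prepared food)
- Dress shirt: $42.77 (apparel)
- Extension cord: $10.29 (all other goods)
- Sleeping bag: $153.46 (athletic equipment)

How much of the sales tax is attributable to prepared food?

$1.36

Hot pretzel $4.81: prepared food → 8.5% → $0.41
Salad bar box $11.20: prepared food → 8.5% → $0.95
Tax on prepared food = $0.41 + $0.95 = $1.36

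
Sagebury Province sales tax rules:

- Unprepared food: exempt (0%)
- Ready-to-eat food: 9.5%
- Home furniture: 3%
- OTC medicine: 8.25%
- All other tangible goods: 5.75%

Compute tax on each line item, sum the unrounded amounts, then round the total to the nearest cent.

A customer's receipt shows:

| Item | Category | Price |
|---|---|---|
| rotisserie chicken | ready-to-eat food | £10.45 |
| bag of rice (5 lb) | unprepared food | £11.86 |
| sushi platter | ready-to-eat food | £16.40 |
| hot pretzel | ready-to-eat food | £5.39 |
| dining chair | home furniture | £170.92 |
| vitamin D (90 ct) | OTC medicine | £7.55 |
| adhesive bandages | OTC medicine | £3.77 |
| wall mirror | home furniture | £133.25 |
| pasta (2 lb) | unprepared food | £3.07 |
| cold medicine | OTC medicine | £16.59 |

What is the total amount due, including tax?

Rotisserie chicken £10.45: ready-to-eat food → 9.5% → £0.99275
Bag of rice (5 lb) £11.86: unprepared food → 0% → £0.00
Sushi platter £16.40: ready-to-eat food → 9.5% → £1.558
Hot pretzel £5.39: ready-to-eat food → 9.5% → £0.51205
Dining chair £170.92: home furniture → 3% → £5.1276
Vitamin D (90 ct) £7.55: OTC medicine → 8.25% → £0.622875
Adhesive bandages £3.77: OTC medicine → 8.25% → £0.311025
Wall mirror £133.25: home furniture → 3% → £3.9975
Pasta (2 lb) £3.07: unprepared food → 0% → £0.00
Cold medicine £16.59: OTC medicine → 8.25% → £1.368675
Subtotal = £379.25; unrounded tax = £14.490475 → £14.49; total due = £393.74

£393.74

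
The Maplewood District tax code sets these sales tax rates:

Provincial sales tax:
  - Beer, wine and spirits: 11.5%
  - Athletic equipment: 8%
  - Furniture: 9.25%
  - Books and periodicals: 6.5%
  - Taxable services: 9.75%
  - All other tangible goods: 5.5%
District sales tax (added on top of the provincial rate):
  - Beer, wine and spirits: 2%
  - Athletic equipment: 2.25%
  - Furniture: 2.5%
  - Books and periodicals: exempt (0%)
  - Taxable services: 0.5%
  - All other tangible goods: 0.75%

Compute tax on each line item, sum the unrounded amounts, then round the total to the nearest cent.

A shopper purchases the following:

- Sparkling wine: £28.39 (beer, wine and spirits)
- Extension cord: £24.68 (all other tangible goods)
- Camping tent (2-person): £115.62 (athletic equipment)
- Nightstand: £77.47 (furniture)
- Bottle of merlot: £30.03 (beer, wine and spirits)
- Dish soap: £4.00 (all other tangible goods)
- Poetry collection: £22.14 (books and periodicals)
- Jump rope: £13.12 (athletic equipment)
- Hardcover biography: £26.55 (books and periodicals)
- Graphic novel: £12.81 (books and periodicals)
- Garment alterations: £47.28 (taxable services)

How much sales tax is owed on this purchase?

Sparkling wine £28.39: beer, wine and spirits → 11.5% + 2% district = 13.5% → £3.83265
Extension cord £24.68: all other tangible goods → 5.5% + 0.75% district = 6.25% → £1.5425
Camping tent (2-person) £115.62: athletic equipment → 8% + 2.25% district = 10.25% → £11.85105
Nightstand £77.47: furniture → 9.25% + 2.5% district = 11.75% → £9.102725
Bottle of merlot £30.03: beer, wine and spirits → 11.5% + 2% district = 13.5% → £4.05405
Dish soap £4.00: all other tangible goods → 5.5% + 0.75% district = 6.25% → £0.25
Poetry collection £22.14: books and periodicals → 6.5% + 0% district = 6.5% → £1.4391
Jump rope £13.12: athletic equipment → 8% + 2.25% district = 10.25% → £1.3448
Hardcover biography £26.55: books and periodicals → 6.5% + 0% district = 6.5% → £1.72575
Graphic novel £12.81: books and periodicals → 6.5% + 0% district = 6.5% → £0.83265
Garment alterations £47.28: taxable services → 9.75% + 0.5% district = 10.25% → £4.8462
Unrounded tax sum = £40.821475 → £40.82

£40.82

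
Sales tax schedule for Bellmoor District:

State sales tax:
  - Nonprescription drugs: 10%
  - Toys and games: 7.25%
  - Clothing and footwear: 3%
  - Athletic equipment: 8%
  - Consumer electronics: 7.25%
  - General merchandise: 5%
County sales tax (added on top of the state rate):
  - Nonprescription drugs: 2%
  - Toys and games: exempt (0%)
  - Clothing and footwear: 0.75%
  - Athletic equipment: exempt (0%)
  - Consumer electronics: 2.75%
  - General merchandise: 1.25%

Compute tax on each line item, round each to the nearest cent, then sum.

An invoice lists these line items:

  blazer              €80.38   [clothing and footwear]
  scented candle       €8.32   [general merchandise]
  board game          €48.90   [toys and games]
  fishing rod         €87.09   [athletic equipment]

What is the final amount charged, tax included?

Blazer €80.38: clothing and footwear → 3% + 0.75% county = 3.75% → €3.01
Scented candle €8.32: general merchandise → 5% + 1.25% county = 6.25% → €0.52
Board game €48.90: toys and games → 7.25% + 0% county = 7.25% → €3.55
Fishing rod €87.09: athletic equipment → 8% + 0% county = 8% → €6.97
Subtotal = €224.69; tax = €14.05; total due = €238.74

€238.74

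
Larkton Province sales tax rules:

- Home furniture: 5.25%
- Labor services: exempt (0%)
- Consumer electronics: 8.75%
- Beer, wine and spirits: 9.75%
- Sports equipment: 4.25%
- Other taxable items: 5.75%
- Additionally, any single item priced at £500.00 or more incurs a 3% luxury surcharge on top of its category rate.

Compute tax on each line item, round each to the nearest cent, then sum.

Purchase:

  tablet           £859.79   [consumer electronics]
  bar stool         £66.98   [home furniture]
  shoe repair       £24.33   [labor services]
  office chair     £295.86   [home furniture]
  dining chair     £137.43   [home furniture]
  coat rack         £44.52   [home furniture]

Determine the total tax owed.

Tablet £859.79: consumer electronics → 8.75% + 3% surcharge = 11.75% → £101.03
Bar stool £66.98: home furniture → 5.25% → £3.52
Shoe repair £24.33: labor services → 0% → £0.00
Office chair £295.86: home furniture → 5.25% → £15.53
Dining chair £137.43: home furniture → 5.25% → £7.22
Coat rack £44.52: home furniture → 5.25% → £2.34
Total tax = £101.03 + £3.52 + £15.53 + £7.22 + £2.34 = £129.64

£129.64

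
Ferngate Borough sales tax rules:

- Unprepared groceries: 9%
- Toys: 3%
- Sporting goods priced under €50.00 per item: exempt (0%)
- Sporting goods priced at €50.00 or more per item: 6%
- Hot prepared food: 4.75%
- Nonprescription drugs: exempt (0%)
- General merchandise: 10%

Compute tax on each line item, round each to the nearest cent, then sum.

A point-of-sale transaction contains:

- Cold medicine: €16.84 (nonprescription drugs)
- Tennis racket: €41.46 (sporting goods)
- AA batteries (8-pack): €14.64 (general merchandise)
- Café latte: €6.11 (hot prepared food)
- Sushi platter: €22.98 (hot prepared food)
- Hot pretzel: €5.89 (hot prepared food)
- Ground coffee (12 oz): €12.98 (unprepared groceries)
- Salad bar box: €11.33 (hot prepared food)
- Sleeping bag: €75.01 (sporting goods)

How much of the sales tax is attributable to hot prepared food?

Café latte €6.11: hot prepared food → 4.75% → €0.29
Sushi platter €22.98: hot prepared food → 4.75% → €1.09
Hot pretzel €5.89: hot prepared food → 4.75% → €0.28
Salad bar box €11.33: hot prepared food → 4.75% → €0.54
Tax on hot prepared food = €0.29 + €1.09 + €0.28 + €0.54 = €2.20

€2.20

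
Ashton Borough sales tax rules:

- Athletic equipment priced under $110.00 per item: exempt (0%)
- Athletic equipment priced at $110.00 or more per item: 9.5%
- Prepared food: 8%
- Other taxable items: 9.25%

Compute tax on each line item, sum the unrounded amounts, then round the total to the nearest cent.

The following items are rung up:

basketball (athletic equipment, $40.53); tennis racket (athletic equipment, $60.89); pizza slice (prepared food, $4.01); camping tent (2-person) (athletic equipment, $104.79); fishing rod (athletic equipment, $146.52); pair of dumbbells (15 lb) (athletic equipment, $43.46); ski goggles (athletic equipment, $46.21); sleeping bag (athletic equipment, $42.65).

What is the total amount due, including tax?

$503.30

Basketball $40.53: athletic equipment, under $110.00 → 0% → $0.00
Tennis racket $60.89: athletic equipment, under $110.00 → 0% → $0.00
Pizza slice $4.01: prepared food → 8% → $0.3208
Camping tent (2-person) $104.79: athletic equipment, under $110.00 → 0% → $0.00
Fishing rod $146.52: athletic equipment, $110.00 or more → 9.5% → $13.9194
Pair of dumbbells (15 lb) $43.46: athletic equipment, under $110.00 → 0% → $0.00
Ski goggles $46.21: athletic equipment, under $110.00 → 0% → $0.00
Sleeping bag $42.65: athletic equipment, under $110.00 → 0% → $0.00
Subtotal = $489.06; unrounded tax = $14.2402 → $14.24; total due = $503.30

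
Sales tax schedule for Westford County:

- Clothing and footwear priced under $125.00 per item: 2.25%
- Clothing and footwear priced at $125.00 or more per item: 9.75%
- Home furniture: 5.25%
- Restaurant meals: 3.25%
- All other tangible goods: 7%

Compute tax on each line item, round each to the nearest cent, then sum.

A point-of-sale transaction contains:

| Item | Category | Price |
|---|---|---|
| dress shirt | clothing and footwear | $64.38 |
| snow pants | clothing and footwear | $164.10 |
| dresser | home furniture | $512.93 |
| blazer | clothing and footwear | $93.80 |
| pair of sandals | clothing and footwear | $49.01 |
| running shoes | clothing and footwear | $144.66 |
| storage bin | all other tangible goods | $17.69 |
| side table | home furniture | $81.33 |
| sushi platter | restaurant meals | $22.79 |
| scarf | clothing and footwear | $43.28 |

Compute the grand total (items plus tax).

Dress shirt $64.38: clothing and footwear, under $125.00 → 2.25% → $1.45
Snow pants $164.10: clothing and footwear, $125.00 or more → 9.75% → $16.00
Dresser $512.93: home furniture → 5.25% → $26.93
Blazer $93.80: clothing and footwear, under $125.00 → 2.25% → $2.11
Pair of sandals $49.01: clothing and footwear, under $125.00 → 2.25% → $1.10
Running shoes $144.66: clothing and footwear, $125.00 or more → 9.75% → $14.10
Storage bin $17.69: all other tangible goods → 7% → $1.24
Side table $81.33: home furniture → 5.25% → $4.27
Sushi platter $22.79: restaurant meals → 3.25% → $0.74
Scarf $43.28: clothing and footwear, under $125.00 → 2.25% → $0.97
Subtotal = $1193.97; tax = $68.91; total due = $1262.88

$1262.88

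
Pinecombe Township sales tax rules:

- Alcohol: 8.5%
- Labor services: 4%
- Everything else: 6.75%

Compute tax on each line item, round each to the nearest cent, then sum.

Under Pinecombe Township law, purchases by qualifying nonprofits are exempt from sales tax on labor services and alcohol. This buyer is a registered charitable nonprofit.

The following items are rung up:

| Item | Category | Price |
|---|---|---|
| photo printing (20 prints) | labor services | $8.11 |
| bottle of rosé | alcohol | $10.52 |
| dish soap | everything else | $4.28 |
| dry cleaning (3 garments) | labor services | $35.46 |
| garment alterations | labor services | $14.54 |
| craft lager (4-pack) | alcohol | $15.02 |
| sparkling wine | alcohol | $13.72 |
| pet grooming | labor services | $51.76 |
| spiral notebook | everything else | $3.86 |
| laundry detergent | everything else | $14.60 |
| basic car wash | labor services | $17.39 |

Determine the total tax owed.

Photo printing (20 prints) $8.11: labor services, buyer-exempt → 0% → $0.00
Bottle of rosé $10.52: alcohol, buyer-exempt → 0% → $0.00
Dish soap $4.28: everything else → 6.75% → $0.29
Dry cleaning (3 garments) $35.46: labor services, buyer-exempt → 0% → $0.00
Garment alterations $14.54: labor services, buyer-exempt → 0% → $0.00
Craft lager (4-pack) $15.02: alcohol, buyer-exempt → 0% → $0.00
Sparkling wine $13.72: alcohol, buyer-exempt → 0% → $0.00
Pet grooming $51.76: labor services, buyer-exempt → 0% → $0.00
Spiral notebook $3.86: everything else → 6.75% → $0.26
Laundry detergent $14.60: everything else → 6.75% → $0.99
Basic car wash $17.39: labor services, buyer-exempt → 0% → $0.00
Total tax = $0.29 + $0.26 + $0.99 = $1.54

$1.54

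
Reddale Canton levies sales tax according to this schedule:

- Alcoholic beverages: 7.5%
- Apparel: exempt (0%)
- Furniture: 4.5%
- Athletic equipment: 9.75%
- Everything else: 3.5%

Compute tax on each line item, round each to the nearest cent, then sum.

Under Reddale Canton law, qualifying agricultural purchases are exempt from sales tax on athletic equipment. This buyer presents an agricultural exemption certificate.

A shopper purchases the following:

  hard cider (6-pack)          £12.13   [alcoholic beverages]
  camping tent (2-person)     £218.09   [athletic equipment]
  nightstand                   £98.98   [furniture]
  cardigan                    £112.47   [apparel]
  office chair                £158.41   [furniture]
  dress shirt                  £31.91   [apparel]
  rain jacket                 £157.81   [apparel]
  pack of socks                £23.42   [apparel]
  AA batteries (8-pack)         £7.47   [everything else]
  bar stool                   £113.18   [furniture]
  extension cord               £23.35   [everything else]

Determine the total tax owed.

Hard cider (6-pack) £12.13: alcoholic beverages → 7.5% → £0.91
Camping tent (2-person) £218.09: athletic equipment, buyer-exempt → 0% → £0.00
Nightstand £98.98: furniture → 4.5% → £4.45
Cardigan £112.47: apparel → 0% → £0.00
Office chair £158.41: furniture → 4.5% → £7.13
Dress shirt £31.91: apparel → 0% → £0.00
Rain jacket £157.81: apparel → 0% → £0.00
Pack of socks £23.42: apparel → 0% → £0.00
AA batteries (8-pack) £7.47: everything else → 3.5% → £0.26
Bar stool £113.18: furniture → 4.5% → £5.09
Extension cord £23.35: everything else → 3.5% → £0.82
Total tax = £0.91 + £4.45 + £7.13 + £0.26 + £5.09 + £0.82 = £18.66

£18.66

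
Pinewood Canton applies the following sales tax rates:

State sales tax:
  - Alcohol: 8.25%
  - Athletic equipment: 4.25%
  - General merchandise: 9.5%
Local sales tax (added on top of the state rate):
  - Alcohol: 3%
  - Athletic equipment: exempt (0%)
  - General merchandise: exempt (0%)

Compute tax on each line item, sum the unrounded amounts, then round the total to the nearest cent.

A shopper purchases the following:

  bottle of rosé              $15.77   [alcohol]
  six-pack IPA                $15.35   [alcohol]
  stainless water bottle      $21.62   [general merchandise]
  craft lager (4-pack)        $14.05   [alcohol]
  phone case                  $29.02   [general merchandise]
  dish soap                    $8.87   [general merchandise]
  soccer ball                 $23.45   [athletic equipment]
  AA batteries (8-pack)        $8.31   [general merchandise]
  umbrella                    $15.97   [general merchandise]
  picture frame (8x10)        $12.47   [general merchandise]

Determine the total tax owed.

$15.22

Bottle of rosé $15.77: alcohol → 8.25% + 3% local = 11.25% → $1.774125
Six-pack IPA $15.35: alcohol → 8.25% + 3% local = 11.25% → $1.726875
Stainless water bottle $21.62: general merchandise → 9.5% + 0% local = 9.5% → $2.0539
Craft lager (4-pack) $14.05: alcohol → 8.25% + 3% local = 11.25% → $1.580625
Phone case $29.02: general merchandise → 9.5% + 0% local = 9.5% → $2.7569
Dish soap $8.87: general merchandise → 9.5% + 0% local = 9.5% → $0.84265
Soccer ball $23.45: athletic equipment → 4.25% + 0% local = 4.25% → $0.996625
AA batteries (8-pack) $8.31: general merchandise → 9.5% + 0% local = 9.5% → $0.78945
Umbrella $15.97: general merchandise → 9.5% + 0% local = 9.5% → $1.51715
Picture frame (8x10) $12.47: general merchandise → 9.5% + 0% local = 9.5% → $1.18465
Unrounded tax sum = $15.22295 → $15.22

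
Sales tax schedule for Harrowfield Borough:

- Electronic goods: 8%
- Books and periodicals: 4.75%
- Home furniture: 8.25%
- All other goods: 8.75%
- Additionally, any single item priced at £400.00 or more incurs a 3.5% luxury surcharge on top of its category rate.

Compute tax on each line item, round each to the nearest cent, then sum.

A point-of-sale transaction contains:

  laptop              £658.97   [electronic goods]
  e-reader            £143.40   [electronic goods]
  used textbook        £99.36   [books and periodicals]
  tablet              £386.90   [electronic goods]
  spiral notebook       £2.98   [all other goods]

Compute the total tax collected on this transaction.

Laptop £658.97: electronic goods → 8% + 3.5% surcharge = 11.5% → £75.78
E-reader £143.40: electronic goods → 8% → £11.47
Used textbook £99.36: books and periodicals → 4.75% → £4.72
Tablet £386.90: electronic goods → 8% → £30.95
Spiral notebook £2.98: all other goods → 8.75% → £0.26
Total tax = £75.78 + £11.47 + £4.72 + £30.95 + £0.26 = £123.18

£123.18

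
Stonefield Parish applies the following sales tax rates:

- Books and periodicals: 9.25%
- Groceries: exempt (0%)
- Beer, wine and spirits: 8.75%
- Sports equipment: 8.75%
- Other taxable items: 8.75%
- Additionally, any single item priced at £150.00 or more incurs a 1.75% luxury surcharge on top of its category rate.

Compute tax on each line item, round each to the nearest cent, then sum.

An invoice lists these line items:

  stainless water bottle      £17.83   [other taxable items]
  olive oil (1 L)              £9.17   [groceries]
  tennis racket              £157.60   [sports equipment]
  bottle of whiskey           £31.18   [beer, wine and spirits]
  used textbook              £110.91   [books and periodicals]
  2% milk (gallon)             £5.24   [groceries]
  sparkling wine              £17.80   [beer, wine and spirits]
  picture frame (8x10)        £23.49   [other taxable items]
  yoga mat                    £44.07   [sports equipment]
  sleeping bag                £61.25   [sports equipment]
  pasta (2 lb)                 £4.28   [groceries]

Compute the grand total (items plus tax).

£526.76

Stainless water bottle £17.83: other taxable items → 8.75% → £1.56
Olive oil (1 L) £9.17: groceries → 0% → £0.00
Tennis racket £157.60: sports equipment → 8.75% + 1.75% surcharge = 10.5% → £16.55
Bottle of whiskey £31.18: beer, wine and spirits → 8.75% → £2.73
Used textbook £110.91: books and periodicals → 9.25% → £10.26
2% milk (gallon) £5.24: groceries → 0% → £0.00
Sparkling wine £17.80: beer, wine and spirits → 8.75% → £1.56
Picture frame (8x10) £23.49: other taxable items → 8.75% → £2.06
Yoga mat £44.07: sports equipment → 8.75% → £3.86
Sleeping bag £61.25: sports equipment → 8.75% → £5.36
Pasta (2 lb) £4.28: groceries → 0% → £0.00
Subtotal = £482.82; tax = £43.94; total due = £526.76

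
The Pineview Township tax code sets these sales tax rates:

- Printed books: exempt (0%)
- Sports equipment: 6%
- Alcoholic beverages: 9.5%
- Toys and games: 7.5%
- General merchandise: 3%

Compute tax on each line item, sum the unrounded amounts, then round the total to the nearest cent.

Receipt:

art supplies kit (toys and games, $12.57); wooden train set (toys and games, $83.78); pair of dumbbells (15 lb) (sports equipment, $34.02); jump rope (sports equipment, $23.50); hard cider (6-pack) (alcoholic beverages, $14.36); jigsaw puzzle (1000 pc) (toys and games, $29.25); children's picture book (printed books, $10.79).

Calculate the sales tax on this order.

$14.24

Art supplies kit $12.57: toys and games → 7.5% → $0.94275
Wooden train set $83.78: toys and games → 7.5% → $6.2835
Pair of dumbbells (15 lb) $34.02: sports equipment → 6% → $2.0412
Jump rope $23.50: sports equipment → 6% → $1.41
Hard cider (6-pack) $14.36: alcoholic beverages → 9.5% → $1.3642
Jigsaw puzzle (1000 pc) $29.25: toys and games → 7.5% → $2.19375
Children's picture book $10.79: printed books → 0% → $0.00
Unrounded tax sum = $14.2354 → $14.24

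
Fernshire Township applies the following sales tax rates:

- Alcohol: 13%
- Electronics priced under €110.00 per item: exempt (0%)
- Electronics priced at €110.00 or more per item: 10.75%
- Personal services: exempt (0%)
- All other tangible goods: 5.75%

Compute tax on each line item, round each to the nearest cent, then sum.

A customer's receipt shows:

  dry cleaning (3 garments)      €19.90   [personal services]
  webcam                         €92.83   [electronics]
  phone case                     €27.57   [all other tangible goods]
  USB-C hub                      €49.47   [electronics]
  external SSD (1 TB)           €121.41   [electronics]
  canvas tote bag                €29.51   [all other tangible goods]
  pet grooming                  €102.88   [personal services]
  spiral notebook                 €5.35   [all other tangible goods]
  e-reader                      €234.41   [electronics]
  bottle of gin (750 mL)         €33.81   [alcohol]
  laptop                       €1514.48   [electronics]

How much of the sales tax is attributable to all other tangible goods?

Phone case €27.57: all other tangible goods → 5.75% → €1.59
Canvas tote bag €29.51: all other tangible goods → 5.75% → €1.70
Spiral notebook €5.35: all other tangible goods → 5.75% → €0.31
Tax on all other tangible goods = €1.59 + €1.70 + €0.31 = €3.60

€3.60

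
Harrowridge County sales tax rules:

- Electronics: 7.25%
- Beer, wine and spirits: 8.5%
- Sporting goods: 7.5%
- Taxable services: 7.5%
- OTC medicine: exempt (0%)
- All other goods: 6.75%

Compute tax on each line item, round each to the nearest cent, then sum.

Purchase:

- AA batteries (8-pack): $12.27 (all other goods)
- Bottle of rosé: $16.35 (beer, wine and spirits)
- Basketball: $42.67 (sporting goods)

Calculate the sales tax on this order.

$5.42

AA batteries (8-pack) $12.27: all other goods → 6.75% → $0.83
Bottle of rosé $16.35: beer, wine and spirits → 8.5% → $1.39
Basketball $42.67: sporting goods → 7.5% → $3.20
Total tax = $0.83 + $1.39 + $3.20 = $5.42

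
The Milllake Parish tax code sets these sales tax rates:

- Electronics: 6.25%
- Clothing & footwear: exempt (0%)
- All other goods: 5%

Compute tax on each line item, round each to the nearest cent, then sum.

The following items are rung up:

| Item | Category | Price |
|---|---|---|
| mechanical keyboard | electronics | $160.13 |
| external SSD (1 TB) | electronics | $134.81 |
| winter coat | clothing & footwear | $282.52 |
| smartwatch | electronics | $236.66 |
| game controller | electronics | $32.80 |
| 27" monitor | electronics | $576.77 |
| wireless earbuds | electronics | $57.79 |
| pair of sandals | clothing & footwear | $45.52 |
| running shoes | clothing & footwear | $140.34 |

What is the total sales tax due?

$74.94

Mechanical keyboard $160.13: electronics → 6.25% → $10.01
External SSD (1 TB) $134.81: electronics → 6.25% → $8.43
Winter coat $282.52: clothing & footwear → 0% → $0.00
Smartwatch $236.66: electronics → 6.25% → $14.79
Game controller $32.80: electronics → 6.25% → $2.05
27" monitor $576.77: electronics → 6.25% → $36.05
Wireless earbuds $57.79: electronics → 6.25% → $3.61
Pair of sandals $45.52: clothing & footwear → 0% → $0.00
Running shoes $140.34: clothing & footwear → 0% → $0.00
Total tax = $10.01 + $8.43 + $14.79 + $2.05 + $36.05 + $3.61 = $74.94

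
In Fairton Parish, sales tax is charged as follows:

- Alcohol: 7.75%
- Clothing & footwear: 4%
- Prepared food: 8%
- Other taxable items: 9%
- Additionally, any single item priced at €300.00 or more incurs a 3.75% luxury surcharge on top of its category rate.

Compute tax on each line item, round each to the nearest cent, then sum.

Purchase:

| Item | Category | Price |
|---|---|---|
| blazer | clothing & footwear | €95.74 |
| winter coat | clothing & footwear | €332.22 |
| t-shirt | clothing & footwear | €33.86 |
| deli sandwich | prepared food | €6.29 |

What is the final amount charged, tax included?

Blazer €95.74: clothing & footwear → 4% → €3.83
Winter coat €332.22: clothing & footwear → 4% + 3.75% surcharge = 7.75% → €25.75
T-shirt €33.86: clothing & footwear → 4% → €1.35
Deli sandwich €6.29: prepared food → 8% → €0.50
Subtotal = €468.11; tax = €31.43; total due = €499.54

€499.54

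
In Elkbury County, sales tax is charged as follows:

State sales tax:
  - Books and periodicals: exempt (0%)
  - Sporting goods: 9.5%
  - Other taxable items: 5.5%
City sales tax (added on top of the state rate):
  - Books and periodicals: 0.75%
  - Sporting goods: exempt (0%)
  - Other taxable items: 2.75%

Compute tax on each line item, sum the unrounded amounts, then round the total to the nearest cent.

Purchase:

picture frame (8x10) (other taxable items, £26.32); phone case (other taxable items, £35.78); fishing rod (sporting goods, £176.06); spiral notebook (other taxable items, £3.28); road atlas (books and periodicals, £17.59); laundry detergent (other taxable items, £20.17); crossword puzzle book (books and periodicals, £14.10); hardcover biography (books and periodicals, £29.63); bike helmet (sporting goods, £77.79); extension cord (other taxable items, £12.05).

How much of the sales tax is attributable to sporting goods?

Fishing rod £176.06: sporting goods → 9.5% + 0% city = 9.5% → £16.7257
Bike helmet £77.79: sporting goods → 9.5% + 0% city = 9.5% → £7.39005
Tax on sporting goods: unrounded sum = £24.11575 → £24.12

£24.12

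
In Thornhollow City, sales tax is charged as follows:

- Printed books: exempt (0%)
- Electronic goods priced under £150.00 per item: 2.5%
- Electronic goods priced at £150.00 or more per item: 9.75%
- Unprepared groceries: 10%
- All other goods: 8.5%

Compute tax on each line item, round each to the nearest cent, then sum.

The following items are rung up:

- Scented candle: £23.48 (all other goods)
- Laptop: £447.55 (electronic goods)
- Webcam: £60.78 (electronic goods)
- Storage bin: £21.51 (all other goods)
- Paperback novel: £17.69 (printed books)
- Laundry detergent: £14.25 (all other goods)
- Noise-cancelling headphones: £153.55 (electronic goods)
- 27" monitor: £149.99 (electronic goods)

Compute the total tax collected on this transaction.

Scented candle £23.48: all other goods → 8.5% → £2.00
Laptop £447.55: electronic goods, £150.00 or more → 9.75% → £43.64
Webcam £60.78: electronic goods, under £150.00 → 2.5% → £1.52
Storage bin £21.51: all other goods → 8.5% → £1.83
Paperback novel £17.69: printed books → 0% → £0.00
Laundry detergent £14.25: all other goods → 8.5% → £1.21
Noise-cancelling headphones £153.55: electronic goods, £150.00 or more → 9.75% → £14.97
27" monitor £149.99: electronic goods, under £150.00 → 2.5% → £3.75
Total tax = £2.00 + £43.64 + £1.52 + £1.83 + £1.21 + £14.97 + £3.75 = £68.92

£68.92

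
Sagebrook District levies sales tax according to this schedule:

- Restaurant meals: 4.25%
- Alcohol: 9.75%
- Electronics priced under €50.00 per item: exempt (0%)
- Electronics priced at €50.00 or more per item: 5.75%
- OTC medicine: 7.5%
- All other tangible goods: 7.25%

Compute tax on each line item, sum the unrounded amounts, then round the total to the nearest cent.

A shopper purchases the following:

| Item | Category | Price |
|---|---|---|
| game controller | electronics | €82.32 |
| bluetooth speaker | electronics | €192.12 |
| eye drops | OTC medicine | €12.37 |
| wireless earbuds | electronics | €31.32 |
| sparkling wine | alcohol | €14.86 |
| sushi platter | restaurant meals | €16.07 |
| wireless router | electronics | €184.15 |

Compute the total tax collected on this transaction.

€29.43

Game controller €82.32: electronics, €50.00 or more → 5.75% → €4.7334
Bluetooth speaker €192.12: electronics, €50.00 or more → 5.75% → €11.0469
Eye drops €12.37: OTC medicine → 7.5% → €0.92775
Wireless earbuds €31.32: electronics, under €50.00 → 0% → €0.00
Sparkling wine €14.86: alcohol → 9.75% → €1.44885
Sushi platter €16.07: restaurant meals → 4.25% → €0.682975
Wireless router €184.15: electronics, €50.00 or more → 5.75% → €10.588625
Unrounded tax sum = €29.4285 → €29.43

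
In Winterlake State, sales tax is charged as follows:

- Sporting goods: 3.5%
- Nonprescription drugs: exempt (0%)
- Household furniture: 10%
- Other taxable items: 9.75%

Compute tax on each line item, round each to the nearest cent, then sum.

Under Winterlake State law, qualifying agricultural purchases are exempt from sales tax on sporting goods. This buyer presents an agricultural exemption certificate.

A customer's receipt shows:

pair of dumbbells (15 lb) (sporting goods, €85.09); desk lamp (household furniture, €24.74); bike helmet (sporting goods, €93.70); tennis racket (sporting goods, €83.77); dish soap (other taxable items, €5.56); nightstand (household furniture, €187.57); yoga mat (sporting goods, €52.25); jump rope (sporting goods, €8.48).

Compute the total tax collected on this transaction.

Pair of dumbbells (15 lb) €85.09: sporting goods, buyer-exempt → 0% → €0.00
Desk lamp €24.74: household furniture → 10% → €2.47
Bike helmet €93.70: sporting goods, buyer-exempt → 0% → €0.00
Tennis racket €83.77: sporting goods, buyer-exempt → 0% → €0.00
Dish soap €5.56: other taxable items → 9.75% → €0.54
Nightstand €187.57: household furniture → 10% → €18.76
Yoga mat €52.25: sporting goods, buyer-exempt → 0% → €0.00
Jump rope €8.48: sporting goods, buyer-exempt → 0% → €0.00
Total tax = €2.47 + €0.54 + €18.76 = €21.77

€21.77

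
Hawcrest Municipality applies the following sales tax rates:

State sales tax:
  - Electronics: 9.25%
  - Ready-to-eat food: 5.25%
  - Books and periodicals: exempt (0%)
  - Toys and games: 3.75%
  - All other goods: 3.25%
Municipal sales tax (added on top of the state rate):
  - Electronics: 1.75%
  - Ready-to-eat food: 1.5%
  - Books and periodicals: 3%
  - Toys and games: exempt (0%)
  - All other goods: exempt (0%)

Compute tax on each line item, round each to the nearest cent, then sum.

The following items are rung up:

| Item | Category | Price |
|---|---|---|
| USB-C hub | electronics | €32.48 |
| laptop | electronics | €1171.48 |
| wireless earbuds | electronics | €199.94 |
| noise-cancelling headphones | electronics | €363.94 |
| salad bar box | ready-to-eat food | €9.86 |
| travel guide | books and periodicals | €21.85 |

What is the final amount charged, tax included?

€1995.33

USB-C hub €32.48: electronics → 9.25% + 1.75% municipal = 11% → €3.57
Laptop €1171.48: electronics → 9.25% + 1.75% municipal = 11% → €128.86
Wireless earbuds €199.94: electronics → 9.25% + 1.75% municipal = 11% → €21.99
Noise-cancelling headphones €363.94: electronics → 9.25% + 1.75% municipal = 11% → €40.03
Salad bar box €9.86: ready-to-eat food → 5.25% + 1.5% municipal = 6.75% → €0.67
Travel guide €21.85: books and periodicals → 0% + 3% municipal = 3% → €0.66
Subtotal = €1799.55; tax = €195.78; total due = €1995.33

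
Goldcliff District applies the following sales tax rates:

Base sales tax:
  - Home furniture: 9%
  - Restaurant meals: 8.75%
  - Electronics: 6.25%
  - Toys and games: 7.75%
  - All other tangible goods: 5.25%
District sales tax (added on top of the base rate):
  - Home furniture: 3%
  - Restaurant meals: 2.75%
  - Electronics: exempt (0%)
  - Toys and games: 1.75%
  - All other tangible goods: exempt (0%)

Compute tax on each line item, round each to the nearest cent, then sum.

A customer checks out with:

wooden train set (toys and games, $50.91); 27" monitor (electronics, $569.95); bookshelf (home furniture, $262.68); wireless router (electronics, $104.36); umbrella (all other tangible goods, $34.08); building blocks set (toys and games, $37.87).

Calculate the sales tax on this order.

Wooden train set $50.91: toys and games → 7.75% + 1.75% district = 9.5% → $4.84
27" monitor $569.95: electronics → 6.25% + 0% district = 6.25% → $35.62
Bookshelf $262.68: home furniture → 9% + 3% district = 12% → $31.52
Wireless router $104.36: electronics → 6.25% + 0% district = 6.25% → $6.52
Umbrella $34.08: all other tangible goods → 5.25% + 0% district = 5.25% → $1.79
Building blocks set $37.87: toys and games → 7.75% + 1.75% district = 9.5% → $3.60
Total tax = $4.84 + $35.62 + $31.52 + $6.52 + $1.79 + $3.60 = $83.89

$83.89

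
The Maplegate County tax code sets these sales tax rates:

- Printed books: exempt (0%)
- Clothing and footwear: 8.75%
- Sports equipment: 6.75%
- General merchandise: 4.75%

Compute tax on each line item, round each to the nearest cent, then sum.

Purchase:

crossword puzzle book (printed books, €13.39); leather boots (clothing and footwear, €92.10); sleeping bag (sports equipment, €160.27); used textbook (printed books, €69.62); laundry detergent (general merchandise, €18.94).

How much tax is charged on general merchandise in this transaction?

Laundry detergent €18.94: general merchandise → 4.75% → €0.90
Tax on general merchandise = €0.90

€0.90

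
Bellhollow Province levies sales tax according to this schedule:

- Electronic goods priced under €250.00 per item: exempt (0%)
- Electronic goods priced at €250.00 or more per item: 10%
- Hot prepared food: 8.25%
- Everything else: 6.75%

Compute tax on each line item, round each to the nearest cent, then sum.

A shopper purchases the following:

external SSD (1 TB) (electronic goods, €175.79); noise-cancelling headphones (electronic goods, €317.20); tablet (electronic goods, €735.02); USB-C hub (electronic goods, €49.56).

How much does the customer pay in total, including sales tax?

External SSD (1 TB) €175.79: electronic goods, under €250.00 → 0% → €0.00
Noise-cancelling headphones €317.20: electronic goods, €250.00 or more → 10% → €31.72
Tablet €735.02: electronic goods, €250.00 or more → 10% → €73.50
USB-C hub €49.56: electronic goods, under €250.00 → 0% → €0.00
Subtotal = €1277.57; tax = €105.22; total due = €1382.79

€1382.79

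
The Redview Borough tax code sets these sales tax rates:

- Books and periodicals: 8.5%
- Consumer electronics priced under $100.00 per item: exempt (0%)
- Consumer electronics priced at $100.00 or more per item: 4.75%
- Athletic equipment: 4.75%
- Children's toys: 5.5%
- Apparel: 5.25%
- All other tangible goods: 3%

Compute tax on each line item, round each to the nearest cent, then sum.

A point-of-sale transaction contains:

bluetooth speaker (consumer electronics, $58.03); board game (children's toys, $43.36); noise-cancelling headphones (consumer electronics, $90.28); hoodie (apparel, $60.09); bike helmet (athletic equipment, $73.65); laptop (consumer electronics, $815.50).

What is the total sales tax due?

$47.77

Bluetooth speaker $58.03: consumer electronics, under $100.00 → 0% → $0.00
Board game $43.36: children's toys → 5.5% → $2.38
Noise-cancelling headphones $90.28: consumer electronics, under $100.00 → 0% → $0.00
Hoodie $60.09: apparel → 5.25% → $3.15
Bike helmet $73.65: athletic equipment → 4.75% → $3.50
Laptop $815.50: consumer electronics, $100.00 or more → 4.75% → $38.74
Total tax = $2.38 + $3.15 + $3.50 + $38.74 = $47.77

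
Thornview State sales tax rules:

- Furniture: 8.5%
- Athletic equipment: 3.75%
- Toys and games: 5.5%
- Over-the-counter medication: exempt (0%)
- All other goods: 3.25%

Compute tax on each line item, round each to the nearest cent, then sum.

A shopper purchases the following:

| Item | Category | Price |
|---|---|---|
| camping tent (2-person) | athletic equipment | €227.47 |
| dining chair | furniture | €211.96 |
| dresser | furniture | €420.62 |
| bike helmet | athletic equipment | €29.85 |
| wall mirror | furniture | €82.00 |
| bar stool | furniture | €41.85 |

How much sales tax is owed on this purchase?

€73.95

Camping tent (2-person) €227.47: athletic equipment → 3.75% → €8.53
Dining chair €211.96: furniture → 8.5% → €18.02
Dresser €420.62: furniture → 8.5% → €35.75
Bike helmet €29.85: athletic equipment → 3.75% → €1.12
Wall mirror €82.00: furniture → 8.5% → €6.97
Bar stool €41.85: furniture → 8.5% → €3.56
Total tax = €8.53 + €18.02 + €35.75 + €1.12 + €6.97 + €3.56 = €73.95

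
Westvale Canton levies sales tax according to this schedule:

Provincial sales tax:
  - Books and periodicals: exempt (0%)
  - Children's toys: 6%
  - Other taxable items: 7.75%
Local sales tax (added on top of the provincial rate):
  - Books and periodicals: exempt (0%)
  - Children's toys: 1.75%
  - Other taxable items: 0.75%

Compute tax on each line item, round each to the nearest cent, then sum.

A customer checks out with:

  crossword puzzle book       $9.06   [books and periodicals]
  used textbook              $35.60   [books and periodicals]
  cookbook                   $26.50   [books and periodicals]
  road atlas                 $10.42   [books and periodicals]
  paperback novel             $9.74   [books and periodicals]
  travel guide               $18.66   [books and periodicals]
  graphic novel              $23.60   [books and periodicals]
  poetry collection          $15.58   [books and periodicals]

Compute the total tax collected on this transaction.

$0.00

Crossword puzzle book $9.06: books and periodicals → 0% + 0% local = 0% → $0.00
Used textbook $35.60: books and periodicals → 0% + 0% local = 0% → $0.00
Cookbook $26.50: books and periodicals → 0% + 0% local = 0% → $0.00
Road atlas $10.42: books and periodicals → 0% + 0% local = 0% → $0.00
Paperback novel $9.74: books and periodicals → 0% + 0% local = 0% → $0.00
Travel guide $18.66: books and periodicals → 0% + 0% local = 0% → $0.00
Graphic novel $23.60: books and periodicals → 0% + 0% local = 0% → $0.00
Poetry collection $15.58: books and periodicals → 0% + 0% local = 0% → $0.00
Total tax = $0.00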